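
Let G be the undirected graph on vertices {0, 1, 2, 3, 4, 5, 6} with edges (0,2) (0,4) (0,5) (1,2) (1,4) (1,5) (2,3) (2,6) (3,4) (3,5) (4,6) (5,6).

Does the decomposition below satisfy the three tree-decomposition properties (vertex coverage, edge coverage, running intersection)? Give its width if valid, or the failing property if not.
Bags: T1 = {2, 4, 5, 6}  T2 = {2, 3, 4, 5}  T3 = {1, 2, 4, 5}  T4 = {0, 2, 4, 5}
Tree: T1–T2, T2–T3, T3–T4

Vertex coverage: the bags together contain {0, 1, 2, 3, 4, 5, 6}, the full vertex set. Edge coverage: each edge of G has both endpoints in at least one bag. Running intersection: for every vertex, the bags containing it form a connected subtree. All three properties hold, so this is a valid tree decomposition of width max|bag| − 1 = 3, and hence tw(G) ≤ 3.

Yes; width 3.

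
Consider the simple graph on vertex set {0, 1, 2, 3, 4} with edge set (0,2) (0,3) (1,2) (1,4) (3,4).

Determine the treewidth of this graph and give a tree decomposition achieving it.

Treewidth 2.
One such decomposition:
Bags: B1 = {0, 3, 4}  B2 = {0, 1, 4}  B3 = {0, 1, 2}
Tree: B1–B2, B2–B3

The largest bag has 3 vertices, giving width 2; this decomposition certifies tw(G) ≤ 2. The edges 0–3–4–1–2–0 form a cycle, so G is not a tree and its treewidth is at least 2. The upper and lower bounds meet at 2, so that is the treewidth.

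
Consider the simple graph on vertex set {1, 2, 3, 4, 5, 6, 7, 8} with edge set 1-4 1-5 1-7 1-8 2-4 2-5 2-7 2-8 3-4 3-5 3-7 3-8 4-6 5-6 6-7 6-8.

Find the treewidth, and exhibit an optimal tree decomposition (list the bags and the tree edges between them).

Each bag holds 5 vertices, so the decomposition has width 4, which upper-bounds the treewidth. For the lower bound: the 5 vertex sets {2,5}, {3,4}, {1,8}, {7}, {6} are disjoint, each induces a connected subgraph, and every pair is joined by at least one edge of G. Contracting each set to a single vertex therefore yields K_{5} as a minor, and since treewidth is minor-monotone, tw(G) ≥ tw(K_{5}) = 4. Combining the bounds, tw(G) = 4.

Treewidth 4.
Bags: B1 = {2, 4, 5, 7, 8}  B2 = {3, 4, 5, 7, 8}  B3 = {1, 4, 5, 7, 8}  B4 = {4, 5, 6, 7, 8}
Tree: B1–B2, B2–B3, B3–B4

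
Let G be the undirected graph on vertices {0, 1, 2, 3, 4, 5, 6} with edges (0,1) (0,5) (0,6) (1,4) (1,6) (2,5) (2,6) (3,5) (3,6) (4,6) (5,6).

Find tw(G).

A width-2 tree decomposition is:
Bags: B1 = {2, 5, 6}  B2 = {0, 5, 6}  B3 = {3, 5, 6}  B4 = {0, 1, 6}  B5 = {1, 4, 6}
Tree: B1–B2, B1–B3, B2–B4, B4–B5
The largest bag has 3 vertices, giving width 2; this decomposition certifies tw(G) ≤ 2. On the other hand G contains the 3-clique {0, 1, 6}. A clique must lie in a single bag of any decomposition, so no decomposition can have width below 2. Therefore the treewidth is 2.

2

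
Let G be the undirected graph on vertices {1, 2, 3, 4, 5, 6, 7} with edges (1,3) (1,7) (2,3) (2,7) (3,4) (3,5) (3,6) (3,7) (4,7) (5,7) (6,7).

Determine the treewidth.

A width-2 tree decomposition is:
Bags: B1 = {3, 4, 7}  B2 = {2, 3, 7}  B3 = {3, 5, 7}  B4 = {1, 3, 7}  B5 = {3, 6, 7}
Tree: B1–B2, B1–B3, B1–B4, B3–B5
Each bag holds 3 vertices, so the decomposition has width 2, which upper-bounds the treewidth. On the other hand G contains the 3-clique {1, 3, 7}. A clique must lie in a single bag of any decomposition, so no decomposition can have width below 2. Combining the bounds, tw(G) = 2.

2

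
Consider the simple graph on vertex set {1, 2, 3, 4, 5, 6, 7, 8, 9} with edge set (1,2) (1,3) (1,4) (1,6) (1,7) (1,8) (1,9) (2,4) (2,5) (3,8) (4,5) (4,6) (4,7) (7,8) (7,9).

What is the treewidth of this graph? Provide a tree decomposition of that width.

Treewidth 2.
One such decomposition:
Bags: B1 = {2, 4, 5}  B2 = {1, 2, 4}  B3 = {1, 4, 7}  B4 = {1, 7, 8}  B5 = {1, 3, 8}  B6 = {1, 4, 6}  B7 = {1, 7, 9}
Tree: B1–B2, B2–B3, B3–B4, B4–B5, B3–B6, B4–B7

The largest bag has 3 vertices, giving width 2; this decomposition certifies tw(G) ≤ 2. On the other hand G contains the 3-clique {1, 3, 8}. A clique must lie in a single bag of any decomposition, so no decomposition can have width below 2. Hence tw(G) = 2 exactly.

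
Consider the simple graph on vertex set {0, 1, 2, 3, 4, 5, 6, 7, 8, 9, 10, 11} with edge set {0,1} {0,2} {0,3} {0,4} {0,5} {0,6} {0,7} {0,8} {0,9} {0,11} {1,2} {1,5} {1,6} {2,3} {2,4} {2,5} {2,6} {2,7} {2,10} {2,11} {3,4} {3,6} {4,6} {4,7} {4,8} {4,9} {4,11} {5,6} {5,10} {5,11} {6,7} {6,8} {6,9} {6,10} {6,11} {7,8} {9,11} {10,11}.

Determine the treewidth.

A width-4 tree decomposition is:
Bags: B1 = {0, 2, 4, 6, 11}  B2 = {0, 2, 5, 6, 11}  B3 = {0, 1, 2, 5, 6}  B4 = {0, 2, 4, 6, 7}  B5 = {0, 2, 3, 4, 6}  B6 = {0, 4, 6, 9, 11}  B7 = {0, 4, 6, 7, 8}  B8 = {2, 5, 6, 10, 11}
Tree: B1–B2, B2–B3, B1–B4, B1–B5, B1–B6, B4–B7, B2–B8
Each bag holds 5 vertices, so the decomposition has width 4, which upper-bounds the treewidth. Conversely, {0, 4, 6, 7, 8} is a clique of size 5, and the vertices of any clique must share a bag in every tree decomposition; so some bag has ≥ 5 vertices and tw(G) ≥ 4. Hence tw(G) = 4 exactly.

4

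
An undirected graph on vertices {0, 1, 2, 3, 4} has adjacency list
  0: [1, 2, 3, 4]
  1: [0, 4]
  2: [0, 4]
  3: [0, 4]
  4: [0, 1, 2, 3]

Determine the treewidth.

2

A width-2 tree decomposition is:
Bags: B1 = {0, 2, 4}  B2 = {0, 1, 4}  B3 = {0, 3, 4}
Tree: B1–B2, B1–B3
Each bag holds 3 vertices, so the decomposition has width 2, which upper-bounds the treewidth. Conversely, {0, 1, 4} is a clique of size 3, and the vertices of any clique must share a bag in every tree decomposition; so some bag has ≥ 3 vertices and tw(G) ≥ 2. The upper and lower bounds meet at 2, so that is the treewidth.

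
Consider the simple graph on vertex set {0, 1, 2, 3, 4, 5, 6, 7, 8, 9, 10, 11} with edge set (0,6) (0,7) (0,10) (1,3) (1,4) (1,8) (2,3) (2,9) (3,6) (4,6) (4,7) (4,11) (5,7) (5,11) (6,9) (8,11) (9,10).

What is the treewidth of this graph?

3

A width-3 tree decomposition is:
Bags: B1 = {1, 5, 8, 11}  B2 = {1, 4, 5, 11}  B3 = {1, 4, 5, 7}  B4 = {1, 3, 4, 7}  B5 = {3, 4, 6, 7}  B6 = {0, 3, 6, 7}  B7 = {0, 2, 3, 6}  B8 = {0, 2, 6, 9}  B9 = {0, 2, 9, 10}
Tree: B1–B2, B2–B3, B3–B4, B4–B5, B5–B6, B6–B7, B7–B8, B8–B9
Every bag has size at most 4, so the width is 4 − 1 = 3 and tw(G) ≤ 3. For the lower bound: the 4 vertex sets {5,8,11}, {1}, {4}, {0,3,6,7} are disjoint, each induces a connected subgraph, and every pair is joined by at least one edge of G. Contracting each set to a single vertex therefore yields K_{4} as a minor, and since treewidth is minor-monotone, tw(G) ≥ tw(K_{4}) = 3. Hence tw(G) = 3 exactly.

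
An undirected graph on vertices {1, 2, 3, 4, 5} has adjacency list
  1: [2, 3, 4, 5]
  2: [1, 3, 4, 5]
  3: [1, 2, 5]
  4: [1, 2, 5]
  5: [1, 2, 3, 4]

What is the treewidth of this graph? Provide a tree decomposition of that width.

The largest bag has 4 vertices, giving width 3; this decomposition certifies tw(G) ≤ 3. For the lower bound, the 4 vertices {1, 2, 3, 5} are pairwise adjacent, and any tree decomposition puts a clique entirely inside one bag — forcing width ≥ 3. The upper and lower bounds meet at 3, so that is the treewidth.

Treewidth 3.
One optimal decomposition is:
Bags: B1 = {1, 2, 3, 5}  B2 = {1, 2, 4, 5}
Tree: B1–B2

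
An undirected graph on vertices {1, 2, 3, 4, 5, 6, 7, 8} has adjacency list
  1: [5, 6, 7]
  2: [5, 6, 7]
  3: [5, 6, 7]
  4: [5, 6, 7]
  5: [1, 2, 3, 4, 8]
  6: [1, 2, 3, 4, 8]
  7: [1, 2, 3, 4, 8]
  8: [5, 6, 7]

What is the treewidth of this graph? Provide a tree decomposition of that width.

The largest bag has 4 vertices, giving width 3; this decomposition certifies tw(G) ≤ 3. For the lower bound: the 4 vertex sets {3,7}, {4,6}, {5}, {8} are disjoint, each induces a connected subgraph, and every pair is joined by at least one edge of G. Contracting each set to a single vertex therefore yields K_{4} as a minor, and since treewidth is minor-monotone, tw(G) ≥ tw(K_{4}) = 3. Therefore the treewidth is 3.

Treewidth 3.
One such decomposition:
Bags: B1 = {3, 5, 6, 7}  B2 = {4, 5, 6, 7}  B3 = {5, 6, 7, 8}  B4 = {1, 5, 6, 7}  B5 = {2, 5, 6, 7}
Tree: B1–B2, B2–B3, B3–B4, B4–B5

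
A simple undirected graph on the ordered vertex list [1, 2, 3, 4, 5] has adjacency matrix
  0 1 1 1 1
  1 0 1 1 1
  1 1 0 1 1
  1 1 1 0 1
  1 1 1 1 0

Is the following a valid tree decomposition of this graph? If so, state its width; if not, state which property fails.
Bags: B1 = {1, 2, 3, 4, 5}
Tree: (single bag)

Yes; width 4.

Checking the three conditions: (i) the bags cover all of {1, 2, 3, 4, 5}; (ii) for each edge, some bag contains both endpoints; (iii) the bags containing any fixed vertex form a subtree. All hold, so the decomposition is valid with width 5 − 1 = 4.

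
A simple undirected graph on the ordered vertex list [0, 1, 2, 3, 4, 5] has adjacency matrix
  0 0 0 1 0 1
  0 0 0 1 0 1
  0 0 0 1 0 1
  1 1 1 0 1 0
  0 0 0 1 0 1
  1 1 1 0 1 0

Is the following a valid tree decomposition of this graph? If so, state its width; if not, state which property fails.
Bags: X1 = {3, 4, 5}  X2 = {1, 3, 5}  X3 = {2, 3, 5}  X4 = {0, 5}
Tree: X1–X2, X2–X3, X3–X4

A tree decomposition must satisfy three properties: every vertex lies in some bag; for every edge, both endpoints lie together in some bag; and for every vertex, the bags containing it form a connected subtree. Here edge (3,0) lies in no bag, so the decomposition is invalid.

No — edge (3,0) lies in no bag.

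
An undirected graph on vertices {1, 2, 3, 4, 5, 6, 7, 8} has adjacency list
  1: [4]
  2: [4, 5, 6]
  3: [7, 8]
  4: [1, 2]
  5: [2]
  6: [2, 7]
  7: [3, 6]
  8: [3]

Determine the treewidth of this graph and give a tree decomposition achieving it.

Treewidth 1.
One such decomposition:
Bags: B1 = {2, 6}  B2 = {6, 7}  B3 = {2, 4}  B4 = {3, 7}  B5 = {2, 5}  B6 = {3, 8}  B7 = {1, 4}
Tree: B1–B2, B1–B3, B2–B4, B1–B5, B4–B6, B3–B7

The largest bag has 2 vertices, giving width 1; this decomposition certifies tw(G) ≤ 1. Any graph with an edge has treewidth ≥ 1, and G has the edge 6–2. The upper and lower bounds meet at 1, so that is the treewidth.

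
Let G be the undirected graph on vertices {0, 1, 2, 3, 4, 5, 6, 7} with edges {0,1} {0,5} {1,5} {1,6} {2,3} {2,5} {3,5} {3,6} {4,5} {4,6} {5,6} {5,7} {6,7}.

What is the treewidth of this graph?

2

A width-2 tree decomposition is:
Bags: B1 = {5, 6, 7}  B2 = {3, 5, 6}  B3 = {1, 5, 6}  B4 = {2, 3, 5}  B5 = {0, 1, 5}  B6 = {4, 5, 6}
Tree: B1–B2, B1–B3, B2–B4, B3–B5, B3–B6
The largest bag has 3 vertices, giving width 2; this decomposition certifies tw(G) ≤ 2. For the lower bound, the 3 vertices {0, 1, 5} are pairwise adjacent, and any tree decomposition puts a clique entirely inside one bag — forcing width ≥ 2. The upper and lower bounds meet at 2, so that is the treewidth.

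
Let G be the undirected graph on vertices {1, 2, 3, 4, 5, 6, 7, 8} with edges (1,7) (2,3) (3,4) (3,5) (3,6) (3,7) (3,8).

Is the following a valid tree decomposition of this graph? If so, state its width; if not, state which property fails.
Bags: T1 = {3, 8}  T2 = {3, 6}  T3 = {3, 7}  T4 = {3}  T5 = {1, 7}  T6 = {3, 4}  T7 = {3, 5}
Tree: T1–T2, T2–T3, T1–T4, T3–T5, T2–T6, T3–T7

No — vertex 2 appears in no bag.

A tree decomposition must satisfy three properties: every vertex lies in some bag; for every edge, both endpoints lie together in some bag; and for every vertex, the bags containing it form a connected subtree. Here vertex 2 appears in no bag, so the decomposition is invalid.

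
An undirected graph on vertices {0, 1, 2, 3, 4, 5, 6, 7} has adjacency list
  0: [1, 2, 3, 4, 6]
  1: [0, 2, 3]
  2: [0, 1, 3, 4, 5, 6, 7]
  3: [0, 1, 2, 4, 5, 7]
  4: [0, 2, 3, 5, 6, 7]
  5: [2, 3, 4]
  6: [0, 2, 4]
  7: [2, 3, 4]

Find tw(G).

A width-3 tree decomposition is:
Bags: B1 = {0, 1, 2, 3}  B2 = {0, 2, 3, 4}  B3 = {2, 3, 4, 7}  B4 = {2, 3, 4, 5}  B5 = {0, 2, 4, 6}
Tree: B1–B2, B2–B3, B2–B4, B2–B5
The largest bag has 4 vertices, giving width 3; this decomposition certifies tw(G) ≤ 3. On the other hand G contains the 4-clique {0, 1, 2, 3}. A clique must lie in a single bag of any decomposition, so no decomposition can have width below 3. Hence tw(G) = 3 exactly.

3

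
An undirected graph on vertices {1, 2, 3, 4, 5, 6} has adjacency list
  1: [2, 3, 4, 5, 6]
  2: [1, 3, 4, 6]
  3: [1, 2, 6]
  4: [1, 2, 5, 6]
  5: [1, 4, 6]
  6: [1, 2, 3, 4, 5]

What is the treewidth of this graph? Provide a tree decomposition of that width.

The largest bag has 4 vertices, giving width 3; this decomposition certifies tw(G) ≤ 3. On the other hand G contains the 4-clique {1, 2, 3, 6}. A clique must lie in a single bag of any decomposition, so no decomposition can have width below 3. The upper and lower bounds meet at 3, so that is the treewidth.

Treewidth 3.
One optimal decomposition is:
Bags: B1 = {1, 2, 4, 6}  B2 = {1, 2, 3, 6}  B3 = {1, 4, 5, 6}
Tree: B1–B2, B1–B3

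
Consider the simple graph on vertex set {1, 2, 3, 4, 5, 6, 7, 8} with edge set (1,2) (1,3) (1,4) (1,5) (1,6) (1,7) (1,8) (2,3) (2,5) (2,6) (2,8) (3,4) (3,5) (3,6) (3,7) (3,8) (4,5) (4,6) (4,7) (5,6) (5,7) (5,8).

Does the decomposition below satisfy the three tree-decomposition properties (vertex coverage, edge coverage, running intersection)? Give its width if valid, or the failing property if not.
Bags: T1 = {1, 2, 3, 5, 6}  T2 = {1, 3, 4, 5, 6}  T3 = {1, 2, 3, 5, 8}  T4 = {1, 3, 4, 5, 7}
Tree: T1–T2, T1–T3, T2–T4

Yes; width 4.

Vertex coverage: the bags together contain {1, 2, 3, 4, 5, 6, 7, 8}, the full vertex set. Edge coverage: each edge of G has both endpoints in at least one bag. Running intersection: for every vertex, the bags containing it form a connected subtree. All three properties hold, so this is a valid tree decomposition of width max|bag| − 1 = 4, and hence tw(G) ≤ 4.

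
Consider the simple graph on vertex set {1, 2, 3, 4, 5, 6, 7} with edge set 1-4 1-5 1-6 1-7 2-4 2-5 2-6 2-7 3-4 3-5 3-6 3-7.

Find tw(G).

3

A width-3 tree decomposition is:
Bags: B1 = {1, 2, 3, 5}  B2 = {1, 2, 3, 4}  B3 = {1, 2, 3, 6}  B4 = {1, 2, 3, 7}
Tree: B1–B2, B2–B3, B3–B4
The largest bag has 4 vertices, giving width 3; this decomposition certifies tw(G) ≤ 3. For the lower bound: the 4 vertex sets {3,5}, {2,4}, {1}, {6} are disjoint, each induces a connected subgraph, and every pair is joined by at least one edge of G. Contracting each set to a single vertex therefore yields K_{4} as a minor, and since treewidth is minor-monotone, tw(G) ≥ tw(K_{4}) = 3. Hence tw(G) = 3 exactly.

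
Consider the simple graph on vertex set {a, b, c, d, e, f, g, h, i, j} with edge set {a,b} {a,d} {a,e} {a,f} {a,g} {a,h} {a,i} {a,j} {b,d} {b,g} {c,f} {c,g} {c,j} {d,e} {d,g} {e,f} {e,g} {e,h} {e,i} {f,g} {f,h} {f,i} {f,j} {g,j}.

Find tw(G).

3

A width-3 tree decomposition is:
Bags: B1 = {a, e, f, h}  B2 = {a, e, f, g}  B3 = {a, f, g, j}  B4 = {a, d, e, g}  B5 = {a, b, d, g}  B6 = {c, f, g, j}  B7 = {a, e, f, i}
Tree: B1–B2, B2–B3, B2–B4, B4–B5, B3–B6, B2–B7
Every bag has size at most 4, so the width is 4 − 1 = 3 and tw(G) ≤ 3. On the other hand G contains the 4-clique {c, f, g, j}. A clique must lie in a single bag of any decomposition, so no decomposition can have width below 3. Hence tw(G) = 3 exactly.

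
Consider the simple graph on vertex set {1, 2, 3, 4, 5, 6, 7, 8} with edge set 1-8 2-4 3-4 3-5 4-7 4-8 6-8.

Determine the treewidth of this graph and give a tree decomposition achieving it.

Treewidth 1.
One such decomposition:
Bags: B1 = {1, 8}  B2 = {6, 8}  B3 = {4, 8}  B4 = {2, 4}  B5 = {3, 4}  B6 = {3, 5}  B7 = {4, 7}
Tree: B1–B2, B2–B3, B3–B4, B3–B5, B5–B6, B4–B7

Each bag holds 2 vertices, so the decomposition has width 1, which upper-bounds the treewidth. G has an edge, so its treewidth is at least 1. Hence tw(G) = 1 exactly.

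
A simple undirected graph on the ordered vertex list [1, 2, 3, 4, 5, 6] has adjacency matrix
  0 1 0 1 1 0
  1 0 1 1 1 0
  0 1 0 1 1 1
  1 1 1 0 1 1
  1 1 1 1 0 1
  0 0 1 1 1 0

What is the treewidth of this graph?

A width-3 tree decomposition is:
Bags: B1 = {1, 2, 4, 5}  B2 = {2, 3, 4, 5}  B3 = {3, 4, 5, 6}
Tree: B1–B2, B2–B3
Every bag has size at most 4, so the width is 4 − 1 = 3 and tw(G) ≤ 3. On the other hand G contains the 4-clique {1, 2, 4, 5}. A clique must lie in a single bag of any decomposition, so no decomposition can have width below 3. The upper and lower bounds meet at 3, so that is the treewidth.

3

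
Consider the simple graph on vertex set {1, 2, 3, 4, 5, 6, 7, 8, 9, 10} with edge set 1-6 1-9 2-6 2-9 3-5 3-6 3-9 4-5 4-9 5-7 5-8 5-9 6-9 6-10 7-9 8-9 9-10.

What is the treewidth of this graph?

2

A width-2 tree decomposition is:
Bags: B1 = {5, 7, 9}  B2 = {3, 5, 9}  B3 = {3, 6, 9}  B4 = {4, 5, 9}  B5 = {1, 6, 9}  B6 = {2, 6, 9}  B7 = {5, 8, 9}  B8 = {6, 9, 10}
Tree: B1–B2, B2–B3, B2–B4, B3–B5, B3–B6, B2–B7, B5–B8
The largest bag has 3 vertices, giving width 2; this decomposition certifies tw(G) ≤ 2. For the lower bound, the 3 vertices {1, 6, 9} are pairwise adjacent, and any tree decomposition puts a clique entirely inside one bag — forcing width ≥ 2. Combining the bounds, tw(G) = 2.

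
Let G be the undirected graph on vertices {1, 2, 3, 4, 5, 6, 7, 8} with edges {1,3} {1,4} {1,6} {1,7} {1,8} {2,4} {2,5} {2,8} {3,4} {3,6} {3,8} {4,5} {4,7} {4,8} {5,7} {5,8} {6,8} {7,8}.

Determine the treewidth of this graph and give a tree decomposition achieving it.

Treewidth 3.
One such decomposition:
Bags: B1 = {4, 5, 7, 8}  B2 = {1, 4, 7, 8}  B3 = {1, 3, 4, 8}  B4 = {1, 3, 6, 8}  B5 = {2, 4, 5, 8}
Tree: B1–B2, B2–B3, B3–B4, B1–B5

The largest bag has 4 vertices, giving width 3; this decomposition certifies tw(G) ≤ 3. Conversely, {1, 3, 4, 8} is a clique of size 4, and the vertices of any clique must share a bag in every tree decomposition; so some bag has ≥ 4 vertices and tw(G) ≥ 3. Hence tw(G) = 3 exactly.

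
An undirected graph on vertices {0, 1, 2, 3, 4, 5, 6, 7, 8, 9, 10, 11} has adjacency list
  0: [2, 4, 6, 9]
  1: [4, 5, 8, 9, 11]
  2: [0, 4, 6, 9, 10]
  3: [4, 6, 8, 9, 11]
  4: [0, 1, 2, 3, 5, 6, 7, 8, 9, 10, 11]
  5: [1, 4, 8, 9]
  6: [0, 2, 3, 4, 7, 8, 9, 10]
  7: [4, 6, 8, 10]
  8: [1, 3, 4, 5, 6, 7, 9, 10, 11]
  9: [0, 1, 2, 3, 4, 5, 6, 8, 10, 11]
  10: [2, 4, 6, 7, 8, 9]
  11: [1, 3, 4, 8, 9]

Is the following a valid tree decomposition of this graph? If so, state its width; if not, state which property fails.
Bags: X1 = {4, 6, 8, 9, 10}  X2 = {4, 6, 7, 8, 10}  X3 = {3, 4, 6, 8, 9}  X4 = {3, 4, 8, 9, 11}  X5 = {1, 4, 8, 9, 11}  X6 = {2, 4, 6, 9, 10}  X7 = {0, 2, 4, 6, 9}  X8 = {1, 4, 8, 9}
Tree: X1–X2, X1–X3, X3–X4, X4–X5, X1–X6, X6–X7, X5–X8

A tree decomposition must satisfy three properties: every vertex lies in some bag; for every edge, both endpoints lie together in some bag; and for every vertex, the bags containing it form a connected subtree. Here vertex 5 appears in no bag, so the decomposition is invalid.

No — vertex 5 appears in no bag.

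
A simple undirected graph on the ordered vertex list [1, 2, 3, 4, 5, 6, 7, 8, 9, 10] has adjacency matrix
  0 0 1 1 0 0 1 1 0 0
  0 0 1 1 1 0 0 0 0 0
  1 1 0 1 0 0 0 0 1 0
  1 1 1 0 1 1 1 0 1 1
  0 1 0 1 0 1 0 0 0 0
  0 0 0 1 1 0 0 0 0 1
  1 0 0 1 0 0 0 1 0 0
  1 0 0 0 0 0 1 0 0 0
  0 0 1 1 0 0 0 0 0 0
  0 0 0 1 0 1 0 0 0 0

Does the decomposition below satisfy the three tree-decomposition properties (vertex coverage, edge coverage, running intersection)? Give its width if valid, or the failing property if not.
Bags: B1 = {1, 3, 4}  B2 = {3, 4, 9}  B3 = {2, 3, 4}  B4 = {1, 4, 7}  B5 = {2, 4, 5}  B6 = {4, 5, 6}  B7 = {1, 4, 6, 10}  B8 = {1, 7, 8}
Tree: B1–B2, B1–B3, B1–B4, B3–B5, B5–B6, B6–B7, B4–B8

No — bags containing vertex 1 are not connected in the tree.

A tree decomposition must satisfy three properties: every vertex lies in some bag; for every edge, both endpoints lie together in some bag; and for every vertex, the bags containing it form a connected subtree. Here bags containing vertex 1 are not connected in the tree, so the decomposition is invalid.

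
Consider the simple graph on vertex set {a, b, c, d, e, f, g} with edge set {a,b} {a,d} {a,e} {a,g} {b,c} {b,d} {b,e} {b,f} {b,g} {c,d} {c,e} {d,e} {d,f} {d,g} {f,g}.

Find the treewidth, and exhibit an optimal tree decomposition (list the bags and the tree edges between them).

Treewidth 3.
One such decomposition:
Bags: B1 = {a, b, d, g}  B2 = {b, d, f, g}  B3 = {a, b, d, e}  B4 = {b, c, d, e}
Tree: B1–B2, B1–B3, B3–B4

The largest bag has 4 vertices, giving width 3; this decomposition certifies tw(G) ≤ 3. For the lower bound, the 4 vertices {b, d, f, g} are pairwise adjacent, and any tree decomposition puts a clique entirely inside one bag — forcing width ≥ 3. Therefore the treewidth is 3.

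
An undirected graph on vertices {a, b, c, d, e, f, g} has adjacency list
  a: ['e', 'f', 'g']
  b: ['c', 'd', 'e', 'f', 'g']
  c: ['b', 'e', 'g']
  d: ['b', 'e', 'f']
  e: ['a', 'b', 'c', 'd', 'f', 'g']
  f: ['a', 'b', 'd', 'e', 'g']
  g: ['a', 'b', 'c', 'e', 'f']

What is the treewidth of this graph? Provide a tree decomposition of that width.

The largest bag has 4 vertices, giving width 3; this decomposition certifies tw(G) ≤ 3. Conversely, {b, c, e, g} is a clique of size 4, and the vertices of any clique must share a bag in every tree decomposition; so some bag has ≥ 4 vertices and tw(G) ≥ 3. Therefore the treewidth is 3.

Treewidth 3.
One optimal decomposition is:
Bags: B1 = {a, e, f, g}  B2 = {b, e, f, g}  B3 = {b, c, e, g}  B4 = {b, d, e, f}
Tree: B1–B2, B2–B3, B2–B4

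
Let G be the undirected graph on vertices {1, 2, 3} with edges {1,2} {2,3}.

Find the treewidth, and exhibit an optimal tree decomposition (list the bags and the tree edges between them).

Treewidth 1.
One such decomposition:
Bags: B1 = {2, 3}  B2 = {1, 2}
Tree: B1–B2

Every bag has size at most 2, so the width is 2 − 1 = 1 and tw(G) ≤ 1. G has an edge, so its treewidth is at least 1. Hence tw(G) = 1 exactly.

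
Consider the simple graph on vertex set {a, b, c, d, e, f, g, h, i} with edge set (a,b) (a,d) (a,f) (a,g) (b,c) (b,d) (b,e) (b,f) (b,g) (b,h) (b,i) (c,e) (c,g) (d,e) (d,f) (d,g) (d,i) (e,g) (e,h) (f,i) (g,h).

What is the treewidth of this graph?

3

A width-3 tree decomposition is:
Bags: B1 = {b, c, e, g}  B2 = {b, d, e, g}  B3 = {a, b, d, g}  B4 = {a, b, d, f}  B5 = {b, d, f, i}  B6 = {b, e, g, h}
Tree: B1–B2, B2–B3, B3–B4, B4–B5, B1–B6
Every bag has size at most 4, so the width is 4 − 1 = 3 and tw(G) ≤ 3. On the other hand G contains the 4-clique {b, d, e, g}. A clique must lie in a single bag of any decomposition, so no decomposition can have width below 3. Therefore the treewidth is 3.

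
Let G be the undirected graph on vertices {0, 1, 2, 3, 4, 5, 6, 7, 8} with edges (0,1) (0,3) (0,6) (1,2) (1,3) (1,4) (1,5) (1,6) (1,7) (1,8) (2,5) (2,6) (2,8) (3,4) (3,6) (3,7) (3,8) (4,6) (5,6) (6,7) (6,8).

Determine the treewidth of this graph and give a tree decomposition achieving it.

Treewidth 3.
Bags: B1 = {0, 1, 3, 6}  B2 = {1, 3, 6, 8}  B3 = {1, 2, 6, 8}  B4 = {1, 2, 5, 6}  B5 = {1, 3, 4, 6}  B6 = {1, 3, 6, 7}
Tree: B1–B2, B2–B3, B3–B4, B2–B5, B5–B6

The largest bag has 4 vertices, giving width 3; this decomposition certifies tw(G) ≤ 3. On the other hand G contains the 4-clique {1, 2, 6, 8}. A clique must lie in a single bag of any decomposition, so no decomposition can have width below 3. Therefore the treewidth is 3.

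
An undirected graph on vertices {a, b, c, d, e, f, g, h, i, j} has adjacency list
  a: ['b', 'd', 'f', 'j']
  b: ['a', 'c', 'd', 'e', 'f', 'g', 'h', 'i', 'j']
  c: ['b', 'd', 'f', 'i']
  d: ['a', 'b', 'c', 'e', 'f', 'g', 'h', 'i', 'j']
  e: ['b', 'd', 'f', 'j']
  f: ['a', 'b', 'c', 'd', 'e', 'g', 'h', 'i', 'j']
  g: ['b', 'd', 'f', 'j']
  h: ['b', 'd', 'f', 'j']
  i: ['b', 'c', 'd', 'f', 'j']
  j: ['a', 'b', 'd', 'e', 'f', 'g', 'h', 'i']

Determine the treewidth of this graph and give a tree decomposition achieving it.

Treewidth 4.
Bags: B1 = {b, d, f, i, j}  B2 = {b, c, d, f, i}  B3 = {a, b, d, f, j}  B4 = {b, d, f, g, j}  B5 = {b, d, e, f, j}  B6 = {b, d, f, h, j}
Tree: B1–B2, B1–B3, B1–B4, B4–B5, B5–B6

Every bag has size at most 5, so the width is 5 − 1 = 4 and tw(G) ≤ 4. For the lower bound, the 5 vertices {b, d, f, g, j} are pairwise adjacent, and any tree decomposition puts a clique entirely inside one bag — forcing width ≥ 4. Combining the bounds, tw(G) = 4.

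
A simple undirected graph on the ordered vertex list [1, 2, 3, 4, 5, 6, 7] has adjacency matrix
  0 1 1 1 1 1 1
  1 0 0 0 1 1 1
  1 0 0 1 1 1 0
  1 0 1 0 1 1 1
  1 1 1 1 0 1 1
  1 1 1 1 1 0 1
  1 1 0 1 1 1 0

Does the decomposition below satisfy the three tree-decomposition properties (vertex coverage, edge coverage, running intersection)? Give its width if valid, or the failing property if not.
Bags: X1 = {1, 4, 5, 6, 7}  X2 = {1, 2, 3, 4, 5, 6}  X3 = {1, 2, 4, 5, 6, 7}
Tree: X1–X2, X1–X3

No — bags containing vertex 2 are not connected in the tree.

A tree decomposition must satisfy three properties: every vertex lies in some bag; for every edge, both endpoints lie together in some bag; and for every vertex, the bags containing it form a connected subtree. Here bags containing vertex 2 are not connected in the tree, so the decomposition is invalid.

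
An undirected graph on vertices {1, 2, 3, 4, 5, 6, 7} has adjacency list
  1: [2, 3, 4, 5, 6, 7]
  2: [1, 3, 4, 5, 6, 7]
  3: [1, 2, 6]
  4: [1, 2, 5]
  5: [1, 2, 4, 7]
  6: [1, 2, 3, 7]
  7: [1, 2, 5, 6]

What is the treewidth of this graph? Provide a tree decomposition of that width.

Treewidth 3.
One optimal decomposition is:
Bags: B1 = {1, 2, 5, 7}  B2 = {1, 2, 6, 7}  B3 = {1, 2, 3, 6}  B4 = {1, 2, 4, 5}
Tree: B1–B2, B2–B3, B1–B4

Each bag holds 4 vertices, so the decomposition has width 3, which upper-bounds the treewidth. On the other hand G contains the 4-clique {1, 2, 3, 6}. A clique must lie in a single bag of any decomposition, so no decomposition can have width below 3. The upper and lower bounds meet at 3, so that is the treewidth.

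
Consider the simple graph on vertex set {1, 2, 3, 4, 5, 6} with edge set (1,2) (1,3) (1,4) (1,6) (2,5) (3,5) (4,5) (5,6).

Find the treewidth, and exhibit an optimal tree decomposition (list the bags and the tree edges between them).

The largest bag has 3 vertices, giving width 2; this decomposition certifies tw(G) ≤ 2. The edges 3–1–2–5–3 form a cycle, so G is not a tree and its treewidth is at least 2. The upper and lower bounds meet at 2, so that is the treewidth.

Treewidth 2.
Bags: B1 = {1, 3, 5}  B2 = {1, 2, 5}  B3 = {1, 4, 5}  B4 = {1, 5, 6}
Tree: B1–B2, B2–B3, B3–B4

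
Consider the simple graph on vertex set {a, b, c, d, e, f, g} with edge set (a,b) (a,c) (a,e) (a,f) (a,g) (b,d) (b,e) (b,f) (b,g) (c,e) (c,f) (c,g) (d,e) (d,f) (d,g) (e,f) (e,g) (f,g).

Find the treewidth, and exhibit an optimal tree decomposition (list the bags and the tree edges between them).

The largest bag has 5 vertices, giving width 4; this decomposition certifies tw(G) ≤ 4. On the other hand G contains the 5-clique {b, d, e, f, g}. A clique must lie in a single bag of any decomposition, so no decomposition can have width below 4. Hence tw(G) = 4 exactly.

Treewidth 4.
One optimal decomposition is:
Bags: B1 = {a, c, e, f, g}  B2 = {a, b, e, f, g}  B3 = {b, d, e, f, g}
Tree: B1–B2, B2–B3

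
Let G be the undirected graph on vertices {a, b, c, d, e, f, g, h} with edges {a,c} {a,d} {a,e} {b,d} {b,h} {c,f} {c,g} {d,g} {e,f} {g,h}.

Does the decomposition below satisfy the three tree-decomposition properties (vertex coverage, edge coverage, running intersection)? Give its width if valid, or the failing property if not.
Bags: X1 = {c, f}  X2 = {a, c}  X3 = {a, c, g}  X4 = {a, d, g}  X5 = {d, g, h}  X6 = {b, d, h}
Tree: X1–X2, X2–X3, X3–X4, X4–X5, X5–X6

No — vertex e appears in no bag.

A tree decomposition must satisfy three properties: every vertex lies in some bag; for every edge, both endpoints lie together in some bag; and for every vertex, the bags containing it form a connected subtree. Here vertex e appears in no bag, so the decomposition is invalid.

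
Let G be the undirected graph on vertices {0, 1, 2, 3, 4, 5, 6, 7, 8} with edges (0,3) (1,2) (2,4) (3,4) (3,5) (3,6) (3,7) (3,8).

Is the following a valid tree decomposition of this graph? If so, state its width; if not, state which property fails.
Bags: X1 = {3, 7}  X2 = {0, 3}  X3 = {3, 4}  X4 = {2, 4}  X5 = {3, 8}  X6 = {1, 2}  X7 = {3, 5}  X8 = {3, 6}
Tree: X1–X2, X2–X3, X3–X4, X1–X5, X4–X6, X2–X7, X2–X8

Every vertex of G appears in some bag (union = {0, 1, 2, 3, 4, 5, 6, 7, 8}); every edge is covered by a bag; and for each vertex v the set of bags containing v is connected in the bag tree. The decomposition is therefore valid. The largest bag has 2 vertices, so the width is 1.

Yes; width 1.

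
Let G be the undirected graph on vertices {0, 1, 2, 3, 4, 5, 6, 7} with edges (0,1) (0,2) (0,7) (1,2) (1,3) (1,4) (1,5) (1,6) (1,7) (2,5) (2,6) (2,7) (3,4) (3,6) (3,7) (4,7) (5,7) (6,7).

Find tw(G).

3

A width-3 tree decomposition is:
Bags: B1 = {1, 3, 6, 7}  B2 = {1, 3, 4, 7}  B3 = {1, 2, 6, 7}  B4 = {1, 2, 5, 7}  B5 = {0, 1, 2, 7}
Tree: B1–B2, B1–B3, B3–B4, B4–B5
Every bag has size at most 4, so the width is 4 − 1 = 3 and tw(G) ≤ 3. For the lower bound, the 4 vertices {0, 1, 2, 7} are pairwise adjacent, and any tree decomposition puts a clique entirely inside one bag — forcing width ≥ 3. The upper and lower bounds meet at 3, so that is the treewidth.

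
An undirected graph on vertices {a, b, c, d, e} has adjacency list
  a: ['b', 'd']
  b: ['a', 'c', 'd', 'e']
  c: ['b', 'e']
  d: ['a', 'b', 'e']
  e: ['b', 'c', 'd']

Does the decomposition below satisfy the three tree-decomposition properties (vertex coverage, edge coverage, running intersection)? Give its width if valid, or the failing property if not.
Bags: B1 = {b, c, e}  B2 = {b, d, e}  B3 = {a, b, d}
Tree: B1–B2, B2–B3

Yes; width 2.

Every vertex of G appears in some bag (union = {a, b, c, d, e}); every edge is covered by a bag; and for each vertex v the set of bags containing v is connected in the bag tree. The decomposition is therefore valid. The largest bag has 3 vertices, so the width is 2.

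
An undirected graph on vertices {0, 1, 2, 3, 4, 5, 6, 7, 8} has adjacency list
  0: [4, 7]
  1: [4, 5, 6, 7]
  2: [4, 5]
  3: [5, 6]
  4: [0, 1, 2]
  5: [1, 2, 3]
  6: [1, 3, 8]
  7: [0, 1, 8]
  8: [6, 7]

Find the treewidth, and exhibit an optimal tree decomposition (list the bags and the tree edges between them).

Each bag holds 4 vertices, so the decomposition has width 3, which upper-bounds the treewidth. For the lower bound: the 4 vertex sets {0,2,4}, {5}, {1}, {3,6,7,8} are disjoint, each induces a connected subgraph, and every pair is joined by at least one edge of G. Contracting each set to a single vertex therefore yields K_{4} as a minor, and since treewidth is minor-monotone, tw(G) ≥ tw(K_{4}) = 3. Combining the bounds, tw(G) = 3.

Treewidth 3.
One optimal decomposition is:
Bags: B1 = {0, 2, 4, 5}  B2 = {0, 1, 4, 5}  B3 = {0, 1, 5, 7}  B4 = {1, 3, 5, 7}  B5 = {1, 3, 6, 7}  B6 = {3, 6, 7, 8}
Tree: B1–B2, B2–B3, B3–B4, B4–B5, B5–B6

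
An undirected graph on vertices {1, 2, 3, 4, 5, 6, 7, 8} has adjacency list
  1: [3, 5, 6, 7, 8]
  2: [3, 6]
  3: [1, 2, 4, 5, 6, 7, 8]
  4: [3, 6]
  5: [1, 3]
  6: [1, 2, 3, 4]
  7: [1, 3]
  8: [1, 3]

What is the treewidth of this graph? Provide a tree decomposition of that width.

Treewidth 2.
One such decomposition:
Bags: B1 = {3, 4, 6}  B2 = {1, 3, 6}  B3 = {1, 3, 5}  B4 = {2, 3, 6}  B5 = {1, 3, 8}  B6 = {1, 3, 7}
Tree: B1–B2, B2–B3, B2–B4, B3–B5, B2–B6

Every bag has size at most 3, so the width is 3 − 1 = 2 and tw(G) ≤ 2. For the lower bound, the 3 vertices {1, 3, 8} are pairwise adjacent, and any tree decomposition puts a clique entirely inside one bag — forcing width ≥ 2. The upper and lower bounds meet at 2, so that is the treewidth.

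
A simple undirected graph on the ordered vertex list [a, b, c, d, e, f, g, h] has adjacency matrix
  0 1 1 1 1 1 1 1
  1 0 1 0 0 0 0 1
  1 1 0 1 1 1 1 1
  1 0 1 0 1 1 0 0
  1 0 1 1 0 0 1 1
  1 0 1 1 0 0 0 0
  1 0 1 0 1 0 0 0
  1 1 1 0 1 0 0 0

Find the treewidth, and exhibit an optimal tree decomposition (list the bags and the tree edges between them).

The largest bag has 4 vertices, giving width 3; this decomposition certifies tw(G) ≤ 3. For the lower bound, the 4 vertices {a, c, d, e} are pairwise adjacent, and any tree decomposition puts a clique entirely inside one bag — forcing width ≥ 3. The upper and lower bounds meet at 3, so that is the treewidth.

Treewidth 3.
Bags: B1 = {a, c, e, h}  B2 = {a, c, d, e}  B3 = {a, c, d, f}  B4 = {a, b, c, h}  B5 = {a, c, e, g}
Tree: B1–B2, B2–B3, B1–B4, B1–B5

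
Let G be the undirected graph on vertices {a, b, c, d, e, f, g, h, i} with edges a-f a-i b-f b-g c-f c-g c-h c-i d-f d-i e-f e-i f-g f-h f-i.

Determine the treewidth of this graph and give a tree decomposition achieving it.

Treewidth 2.
Bags: B1 = {c, f, i}  B2 = {c, f, h}  B3 = {d, f, i}  B4 = {a, f, i}  B5 = {c, f, g}  B6 = {b, f, g}  B7 = {e, f, i}
Tree: B1–B2, B1–B3, B1–B4, B2–B5, B5–B6, B3–B7

The largest bag has 3 vertices, giving width 2; this decomposition certifies tw(G) ≤ 2. For the lower bound, the 3 vertices {c, f, g} are pairwise adjacent, and any tree decomposition puts a clique entirely inside one bag — forcing width ≥ 2. Hence tw(G) = 2 exactly.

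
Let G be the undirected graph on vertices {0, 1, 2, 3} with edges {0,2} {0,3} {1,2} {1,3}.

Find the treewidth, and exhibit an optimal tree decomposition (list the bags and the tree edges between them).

Each bag holds 3 vertices, so the decomposition has width 2, which upper-bounds the treewidth. For the lower bound, G contains the cycle 1–2–0–3–1, so G is not a forest; only forests have treewidth ≤ 1, hence tw(G) ≥ 2. Therefore the treewidth is 2.

Treewidth 2.
One such decomposition:
Bags: B1 = {0, 1, 2}  B2 = {0, 1, 3}
Tree: B1–B2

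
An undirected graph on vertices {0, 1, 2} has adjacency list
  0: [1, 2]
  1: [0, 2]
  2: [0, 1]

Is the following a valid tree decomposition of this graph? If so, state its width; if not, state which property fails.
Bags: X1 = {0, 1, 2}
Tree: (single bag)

Vertex coverage: the bags together contain {0, 1, 2}, the full vertex set. Edge coverage: each edge of G has both endpoints in at least one bag. Running intersection: for every vertex, the bags containing it form a connected subtree. All three properties hold, so this is a valid tree decomposition of width max|bag| − 1 = 2, and hence tw(G) ≤ 2.

Yes; width 2.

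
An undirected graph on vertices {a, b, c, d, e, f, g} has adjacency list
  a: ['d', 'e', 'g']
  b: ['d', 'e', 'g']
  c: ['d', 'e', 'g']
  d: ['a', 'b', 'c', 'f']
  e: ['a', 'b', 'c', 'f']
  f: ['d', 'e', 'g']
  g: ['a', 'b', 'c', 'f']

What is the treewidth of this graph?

3

A width-3 tree decomposition is:
Bags: B1 = {b, d, e, g}  B2 = {a, d, e, g}  B3 = {d, e, f, g}  B4 = {c, d, e, g}
Tree: B1–B2, B2–B3, B3–B4
The largest bag has 4 vertices, giving width 3; this decomposition certifies tw(G) ≤ 3. For the lower bound: the 4 vertex sets {b,e}, {a,d}, {g}, {f} are disjoint, each induces a connected subgraph, and every pair is joined by at least one edge of G. Contracting each set to a single vertex therefore yields K_{4} as a minor, and since treewidth is minor-monotone, tw(G) ≥ tw(K_{4}) = 3. Combining the bounds, tw(G) = 3.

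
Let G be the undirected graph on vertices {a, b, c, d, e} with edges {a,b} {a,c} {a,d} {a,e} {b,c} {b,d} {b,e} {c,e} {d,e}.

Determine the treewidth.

3

A width-3 tree decomposition is:
Bags: B1 = {a, b, d, e}  B2 = {a, b, c, e}
Tree: B1–B2
The largest bag has 4 vertices, giving width 3; this decomposition certifies tw(G) ≤ 3. On the other hand G contains the 4-clique {a, b, d, e}. A clique must lie in a single bag of any decomposition, so no decomposition can have width below 3. Combining the bounds, tw(G) = 3.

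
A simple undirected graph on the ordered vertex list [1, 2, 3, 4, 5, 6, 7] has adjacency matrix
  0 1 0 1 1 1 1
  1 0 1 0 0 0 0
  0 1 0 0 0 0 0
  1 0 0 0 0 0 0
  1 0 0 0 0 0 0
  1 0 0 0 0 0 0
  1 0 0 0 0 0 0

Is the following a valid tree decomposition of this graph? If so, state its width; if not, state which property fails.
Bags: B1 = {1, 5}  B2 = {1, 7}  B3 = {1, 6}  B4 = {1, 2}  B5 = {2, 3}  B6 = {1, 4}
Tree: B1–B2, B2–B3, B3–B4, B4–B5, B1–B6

Checking the three conditions: (i) the bags cover all of {1, 2, 3, 4, 5, 6, 7}; (ii) for each edge, some bag contains both endpoints; (iii) the bags containing any fixed vertex form a subtree. All hold, so the decomposition is valid with width 2 − 1 = 1.

Yes; width 1.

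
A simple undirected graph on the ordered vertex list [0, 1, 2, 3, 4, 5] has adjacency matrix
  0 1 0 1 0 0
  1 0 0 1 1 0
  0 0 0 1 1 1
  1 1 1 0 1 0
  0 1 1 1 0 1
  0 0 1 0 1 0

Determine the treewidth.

2

A width-2 tree decomposition is:
Bags: B1 = {2, 3, 4}  B2 = {2, 4, 5}  B3 = {1, 3, 4}  B4 = {0, 1, 3}
Tree: B1–B2, B1–B3, B3–B4
Every bag has size at most 3, so the width is 3 − 1 = 2 and tw(G) ≤ 2. On the other hand G contains the 3-clique {0, 1, 3}. A clique must lie in a single bag of any decomposition, so no decomposition can have width below 2. Therefore the treewidth is 2.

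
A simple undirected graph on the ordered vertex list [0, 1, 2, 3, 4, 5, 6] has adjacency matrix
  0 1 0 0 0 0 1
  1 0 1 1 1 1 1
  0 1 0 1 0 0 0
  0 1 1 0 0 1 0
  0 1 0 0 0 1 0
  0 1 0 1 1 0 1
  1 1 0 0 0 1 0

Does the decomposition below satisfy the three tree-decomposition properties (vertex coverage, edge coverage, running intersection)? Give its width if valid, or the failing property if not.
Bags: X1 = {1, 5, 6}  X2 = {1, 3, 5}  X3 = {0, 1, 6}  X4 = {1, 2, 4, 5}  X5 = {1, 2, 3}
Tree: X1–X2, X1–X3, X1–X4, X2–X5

No — bags containing vertex 2 are not connected in the tree.

A tree decomposition must satisfy three properties: every vertex lies in some bag; for every edge, both endpoints lie together in some bag; and for every vertex, the bags containing it form a connected subtree. Here bags containing vertex 2 are not connected in the tree, so the decomposition is invalid.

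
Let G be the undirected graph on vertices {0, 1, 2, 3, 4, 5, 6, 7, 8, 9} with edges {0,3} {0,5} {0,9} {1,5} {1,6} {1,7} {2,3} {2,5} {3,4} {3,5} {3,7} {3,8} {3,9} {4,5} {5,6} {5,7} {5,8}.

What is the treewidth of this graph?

A width-2 tree decomposition is:
Bags: B1 = {3, 4, 5}  B2 = {3, 5, 7}  B3 = {0, 3, 5}  B4 = {1, 5, 7}  B5 = {2, 3, 5}  B6 = {1, 5, 6}  B7 = {3, 5, 8}  B8 = {0, 3, 9}
Tree: B1–B2, B2–B3, B2–B4, B2–B5, B4–B6, B5–B7, B3–B8
Every bag has size at most 3, so the width is 3 − 1 = 2 and tw(G) ≤ 2. On the other hand G contains the 3-clique {0, 3, 9}. A clique must lie in a single bag of any decomposition, so no decomposition can have width below 2. Combining the bounds, tw(G) = 2.

2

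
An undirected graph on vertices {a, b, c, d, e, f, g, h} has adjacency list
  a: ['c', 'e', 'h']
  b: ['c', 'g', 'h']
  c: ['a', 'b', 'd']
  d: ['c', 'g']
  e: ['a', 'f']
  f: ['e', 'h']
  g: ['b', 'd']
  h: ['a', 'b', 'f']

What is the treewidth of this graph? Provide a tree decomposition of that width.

The largest bag has 3 vertices, giving width 2; this decomposition certifies tw(G) ≤ 2. The edges e–f–h–a–e form a cycle, so G is not a tree and its treewidth is at least 2. Therefore the treewidth is 2.

Treewidth 2.
One such decomposition:
Bags: B1 = {a, e, f}  B2 = {a, f, h}  B3 = {a, c, h}  B4 = {b, c, h}  B5 = {b, c, d}  B6 = {b, d, g}
Tree: B1–B2, B2–B3, B3–B4, B4–B5, B5–B6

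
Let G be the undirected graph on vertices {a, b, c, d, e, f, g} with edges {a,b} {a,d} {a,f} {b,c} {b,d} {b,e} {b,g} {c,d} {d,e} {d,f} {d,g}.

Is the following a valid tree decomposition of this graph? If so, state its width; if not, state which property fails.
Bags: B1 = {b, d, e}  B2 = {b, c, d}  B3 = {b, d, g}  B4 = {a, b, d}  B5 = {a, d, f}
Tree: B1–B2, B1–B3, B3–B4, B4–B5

Yes; width 2.

Checking the three conditions: (i) the bags cover all of {a, b, c, d, e, f, g}; (ii) for each edge, some bag contains both endpoints; (iii) the bags containing any fixed vertex form a subtree. All hold, so the decomposition is valid with width 3 − 1 = 2.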